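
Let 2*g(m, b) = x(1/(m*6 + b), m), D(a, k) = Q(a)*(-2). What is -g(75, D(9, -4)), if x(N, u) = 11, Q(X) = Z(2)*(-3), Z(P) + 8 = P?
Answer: -11/2 ≈ -5.5000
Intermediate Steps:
Z(P) = -8 + P
Q(X) = 18 (Q(X) = (-8 + 2)*(-3) = -6*(-3) = 18)
D(a, k) = -36 (D(a, k) = 18*(-2) = -36)
g(m, b) = 11/2 (g(m, b) = (½)*11 = 11/2)
-g(75, D(9, -4)) = -1*11/2 = -11/2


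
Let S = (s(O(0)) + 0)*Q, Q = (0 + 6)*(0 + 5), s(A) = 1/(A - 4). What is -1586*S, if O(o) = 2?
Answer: 23790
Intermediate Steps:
s(A) = 1/(-4 + A)
Q = 30 (Q = 6*5 = 30)
S = -15 (S = (1/(-4 + 2) + 0)*30 = (1/(-2) + 0)*30 = (-½ + 0)*30 = -½*30 = -15)
-1586*S = -1586*(-15) = 23790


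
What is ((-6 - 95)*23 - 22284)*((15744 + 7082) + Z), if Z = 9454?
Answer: -794313960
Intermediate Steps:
((-6 - 95)*23 - 22284)*((15744 + 7082) + Z) = ((-6 - 95)*23 - 22284)*((15744 + 7082) + 9454) = (-101*23 - 22284)*(22826 + 9454) = (-2323 - 22284)*32280 = -24607*32280 = -794313960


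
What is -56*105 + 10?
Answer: -5870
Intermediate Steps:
-56*105 + 10 = -5880 + 10 = -5870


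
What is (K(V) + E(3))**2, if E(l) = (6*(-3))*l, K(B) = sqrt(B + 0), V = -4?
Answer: 2912 - 216*I ≈ 2912.0 - 216.0*I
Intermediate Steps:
K(B) = sqrt(B)
E(l) = -18*l
(K(V) + E(3))**2 = (sqrt(-4) - 18*3)**2 = (2*I - 54)**2 = (-54 + 2*I)**2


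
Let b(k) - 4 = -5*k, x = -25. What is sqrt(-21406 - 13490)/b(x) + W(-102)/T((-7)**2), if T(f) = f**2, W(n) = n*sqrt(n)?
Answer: 2*I*(-6579*sqrt(102) + 4802*sqrt(2181))/309729 ≈ 1.019*I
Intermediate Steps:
W(n) = n**(3/2)
b(k) = 4 - 5*k
sqrt(-21406 - 13490)/b(x) + W(-102)/T((-7)**2) = sqrt(-21406 - 13490)/(4 - 5*(-25)) + (-102)**(3/2)/(((-7)**2)**2) = sqrt(-34896)/(4 + 125) + (-102*I*sqrt(102))/(49**2) = (4*I*sqrt(2181))/129 - 102*I*sqrt(102)/2401 = (4*I*sqrt(2181))*(1/129) - 102*I*sqrt(102)*(1/2401) = 4*I*sqrt(2181)/129 - 102*I*sqrt(102)/2401 = -102*I*sqrt(102)/2401 + 4*I*sqrt(2181)/129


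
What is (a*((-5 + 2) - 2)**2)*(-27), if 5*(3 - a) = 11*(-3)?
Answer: -6480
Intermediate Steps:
a = 48/5 (a = 3 - 11*(-3)/5 = 3 - 1/5*(-33) = 3 + 33/5 = 48/5 ≈ 9.6000)
(a*((-5 + 2) - 2)**2)*(-27) = (48*((-5 + 2) - 2)**2/5)*(-27) = (48*(-3 - 2)**2/5)*(-27) = ((48/5)*(-5)**2)*(-27) = ((48/5)*25)*(-27) = 240*(-27) = -6480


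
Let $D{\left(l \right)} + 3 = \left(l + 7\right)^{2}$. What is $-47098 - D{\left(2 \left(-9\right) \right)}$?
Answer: $-47216$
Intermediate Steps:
$D{\left(l \right)} = -3 + \left(7 + l\right)^{2}$ ($D{\left(l \right)} = -3 + \left(l + 7\right)^{2} = -3 + \left(7 + l\right)^{2}$)
$-47098 - D{\left(2 \left(-9\right) \right)} = -47098 - \left(-3 + \left(7 + 2 \left(-9\right)\right)^{2}\right) = -47098 - \left(-3 + \left(7 - 18\right)^{2}\right) = -47098 - \left(-3 + \left(-11\right)^{2}\right) = -47098 - \left(-3 + 121\right) = -47098 - 118 = -47216$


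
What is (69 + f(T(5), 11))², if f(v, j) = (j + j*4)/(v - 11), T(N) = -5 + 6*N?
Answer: 1042441/196 ≈ 5318.6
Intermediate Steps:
f(v, j) = 5*j/(-11 + v) (f(v, j) = (j + 4*j)/(-11 + v) = (5*j)/(-11 + v) = 5*j/(-11 + v))
(69 + f(T(5), 11))² = (69 + 5*11/(-11 + (-5 + 6*5)))² = (69 + 5*11/(-11 + (-5 + 30)))² = (69 + 5*11/(-11 + 25))² = (69 + 5*11/14)² = (69 + 5*11*(1/14))² = (69 + 55/14)² = (1021/14)² = 1042441/196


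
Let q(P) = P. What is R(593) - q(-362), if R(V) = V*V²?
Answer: 208528219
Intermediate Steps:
R(V) = V³
R(593) - q(-362) = 593³ - 1*(-362) = 208527857 + 362 = 208528219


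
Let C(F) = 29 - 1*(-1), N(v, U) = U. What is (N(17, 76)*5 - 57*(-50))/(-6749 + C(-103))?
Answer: -3230/6719 ≈ -0.48073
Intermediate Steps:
C(F) = 30 (C(F) = 29 + 1 = 30)
(N(17, 76)*5 - 57*(-50))/(-6749 + C(-103)) = (76*5 - 57*(-50))/(-6749 + 30) = (380 + 2850)/(-6719) = 3230*(-1/6719) = -3230/6719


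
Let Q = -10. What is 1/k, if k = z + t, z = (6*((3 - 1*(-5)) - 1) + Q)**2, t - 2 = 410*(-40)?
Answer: -1/15374 ≈ -6.5045e-5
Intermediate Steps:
t = -16398 (t = 2 + 410*(-40) = 2 - 16400 = -16398)
z = 1024 (z = (6*((3 - 1*(-5)) - 1) - 10)**2 = (6*((3 + 5) - 1) - 10)**2 = (6*(8 - 1) - 10)**2 = (6*7 - 10)**2 = (42 - 10)**2 = 32**2 = 1024)
k = -15374 (k = 1024 - 16398 = -15374)
1/k = 1/(-15374) = -1/15374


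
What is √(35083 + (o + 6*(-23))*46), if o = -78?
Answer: √25147 ≈ 158.58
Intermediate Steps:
√(35083 + (o + 6*(-23))*46) = √(35083 + (-78 + 6*(-23))*46) = √(35083 + (-78 - 138)*46) = √(35083 - 216*46) = √(35083 - 9936) = √25147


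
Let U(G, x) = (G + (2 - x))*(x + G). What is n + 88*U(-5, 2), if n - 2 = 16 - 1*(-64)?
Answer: 1402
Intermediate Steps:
U(G, x) = (G + x)*(2 + G - x) (U(G, x) = (2 + G - x)*(G + x) = (G + x)*(2 + G - x))
n = 82 (n = 2 + (16 - 1*(-64)) = 2 + (16 + 64) = 2 + 80 = 82)
n + 88*U(-5, 2) = 82 + 88*((-5)² - 1*2² + 2*(-5) + 2*2) = 82 + 88*(25 - 1*4 - 10 + 4) = 82 + 88*(25 - 4 - 10 + 4) = 82 + 88*15 = 82 + 1320 = 1402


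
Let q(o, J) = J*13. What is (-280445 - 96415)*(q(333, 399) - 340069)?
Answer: 126203630520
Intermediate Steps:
q(o, J) = 13*J
(-280445 - 96415)*(q(333, 399) - 340069) = (-280445 - 96415)*(13*399 - 340069) = -376860*(5187 - 340069) = -376860*(-334882) = 126203630520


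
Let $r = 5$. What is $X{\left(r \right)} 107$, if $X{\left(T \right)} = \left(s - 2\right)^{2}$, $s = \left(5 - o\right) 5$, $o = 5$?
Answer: $428$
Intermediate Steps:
$s = 0$ ($s = \left(5 - 5\right) 5 = 0 \cdot 5 = 0$)
$X{\left(T \right)} = 4$ ($X{\left(T \right)} = \left(0 - 2\right)^{2} = \left(-2\right)^{2} = 4$)
$X{\left(r \right)} 107 = 4 \cdot 107 = 428$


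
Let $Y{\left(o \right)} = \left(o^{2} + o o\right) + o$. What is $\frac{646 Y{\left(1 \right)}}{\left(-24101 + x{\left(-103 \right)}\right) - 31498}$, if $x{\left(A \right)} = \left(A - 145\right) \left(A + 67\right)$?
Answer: $- \frac{646}{15557} \approx -0.041525$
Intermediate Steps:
$x{\left(A \right)} = \left(-145 + A\right) \left(67 + A\right)$
$Y{\left(o \right)} = o + 2 o^{2}$ ($Y{\left(o \right)} = \left(o^{2} + o^{2}\right) + o = 2 o^{2} + o = o + 2 o^{2}$)
$\frac{646 Y{\left(1 \right)}}{\left(-24101 + x{\left(-103 \right)}\right) - 31498} = \frac{646 \cdot 1 \left(1 + 2 \cdot 1\right)}{\left(-24101 - \left(1681 - 10609\right)\right) - 31498} = \frac{646 \cdot 1 \left(1 + 2\right)}{\left(-24101 + \left(-9715 + 10609 + 8034\right)\right) - 31498} = \frac{646 \cdot 1 \cdot 3}{\left(-24101 + 8928\right) - 31498} = \frac{646 \cdot 3}{-15173 - 31498} = \frac{1938}{-46671} = 1938 \left(- \frac{1}{46671}\right) = - \frac{646}{15557}$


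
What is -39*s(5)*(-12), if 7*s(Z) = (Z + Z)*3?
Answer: 14040/7 ≈ 2005.7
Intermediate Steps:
s(Z) = 6*Z/7 (s(Z) = ((Z + Z)*3)/7 = ((2*Z)*3)/7 = (6*Z)/7 = 6*Z/7)
-39*s(5)*(-12) = -234*5/7*(-12) = -39*30/7*(-12) = -1170/7*(-12) = 14040/7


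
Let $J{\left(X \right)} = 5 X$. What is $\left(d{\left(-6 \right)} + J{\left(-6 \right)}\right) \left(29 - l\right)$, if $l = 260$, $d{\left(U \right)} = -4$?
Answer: $7854$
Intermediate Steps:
$\left(d{\left(-6 \right)} + J{\left(-6 \right)}\right) \left(29 - l\right) = \left(-4 + 5 \left(-6\right)\right) \left(29 - 260\right) = \left(-4 - 30\right) \left(29 - 260\right) = \left(-34\right) \left(-231\right) = 7854$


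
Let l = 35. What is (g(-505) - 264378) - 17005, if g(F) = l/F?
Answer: -28419690/101 ≈ -2.8138e+5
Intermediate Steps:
g(F) = 35/F
(g(-505) - 264378) - 17005 = (35/(-505) - 264378) - 17005 = (35*(-1/505) - 264378) - 17005 = (-7/101 - 264378) - 17005 = -26702185/101 - 17005 = -28419690/101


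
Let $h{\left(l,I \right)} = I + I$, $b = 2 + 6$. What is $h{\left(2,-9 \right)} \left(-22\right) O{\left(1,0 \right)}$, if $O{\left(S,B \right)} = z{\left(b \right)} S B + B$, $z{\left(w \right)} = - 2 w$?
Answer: $0$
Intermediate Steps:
$b = 8$
$h{\left(l,I \right)} = 2 I$
$O{\left(S,B \right)} = B - 16 B S$ ($O{\left(S,B \right)} = \left(-2\right) 8 S B + B = - 16 S B + B = - 16 B S + B = B - 16 B S$)
$h{\left(2,-9 \right)} \left(-22\right) O{\left(1,0 \right)} = 2 \left(-9\right) \left(-22\right) 0 \left(1 - 16\right) = \left(-18\right) \left(-22\right) 0 \left(1 - 16\right) = 396 \cdot 0 \left(-15\right) = 396 \cdot 0 = 0$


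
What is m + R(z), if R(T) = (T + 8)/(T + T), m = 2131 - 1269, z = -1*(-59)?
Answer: 101783/118 ≈ 862.57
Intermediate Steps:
z = 59
m = 862
R(T) = (8 + T)/(2*T) (R(T) = (8 + T)/((2*T)) = (8 + T)*(1/(2*T)) = (8 + T)/(2*T))
m + R(z) = 862 + (½)*(8 + 59)/59 = 862 + (½)*(1/59)*67 = 862 + 67/118 = 101783/118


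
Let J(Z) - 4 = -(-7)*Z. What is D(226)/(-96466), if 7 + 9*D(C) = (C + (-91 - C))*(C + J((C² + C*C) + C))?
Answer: 21745241/289398 ≈ 75.140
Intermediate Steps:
J(Z) = 4 + 7*Z (J(Z) = 4 - (-7)*Z = 4 + 7*Z)
D(C) = -371/9 - 1274*C²/9 - 728*C/9 (D(C) = -7/9 + ((C + (-91 - C))*(C + (4 + 7*((C² + C*C) + C))))/9 = -7/9 + (-91*(C + (4 + 7*((C² + C²) + C))))/9 = -7/9 + (-91*(C + (4 + 7*(2*C² + C))))/9 = -7/9 + (-91*(C + (4 + 7*(C + 2*C²))))/9 = -7/9 + (-91*(C + (4 + (7*C + 14*C²))))/9 = -7/9 + (-91*(C + (4 + 7*C + 14*C²)))/9 = -7/9 + (-91*(4 + 8*C + 14*C²))/9 = -7/9 + (-364 - 1274*C² - 728*C)/9 = -7/9 + (-364/9 - 1274*C²/9 - 728*C/9) = -371/9 - 1274*C²/9 - 728*C/9)
D(226)/(-96466) = (-371/9 - 1274/9*226² - 728/9*226)/(-96466) = (-371/9 - 1274/9*51076 - 164528/9)*(-1/96466) = (-371/9 - 65070824/9 - 164528/9)*(-1/96466) = -21745241/3*(-1/96466) = 21745241/289398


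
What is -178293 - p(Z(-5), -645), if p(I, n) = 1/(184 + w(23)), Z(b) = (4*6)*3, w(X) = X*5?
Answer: -53309608/299 ≈ -1.7829e+5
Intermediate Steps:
w(X) = 5*X
Z(b) = 72 (Z(b) = 24*3 = 72)
p(I, n) = 1/299 (p(I, n) = 1/(184 + 5*23) = 1/(184 + 115) = 1/299)
-178293 - p(Z(-5), -645) = -178293 - 1*1/299 = -178293 - 1/299 = -53309608/299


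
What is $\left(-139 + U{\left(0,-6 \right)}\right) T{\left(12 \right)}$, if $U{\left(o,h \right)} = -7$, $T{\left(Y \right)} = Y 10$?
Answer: $-17520$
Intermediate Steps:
$T{\left(Y \right)} = 10 Y$
$\left(-139 + U{\left(0,-6 \right)}\right) T{\left(12 \right)} = \left(-139 - 7\right) 10 \cdot 12 = \left(-146\right) 120 = -17520$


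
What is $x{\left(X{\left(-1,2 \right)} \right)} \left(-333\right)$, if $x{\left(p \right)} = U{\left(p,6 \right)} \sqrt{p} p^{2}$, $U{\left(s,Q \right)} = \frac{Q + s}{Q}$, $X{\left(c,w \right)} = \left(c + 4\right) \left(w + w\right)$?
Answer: $- 287712 \sqrt{3} \approx -4.9833 \cdot 10^{5}$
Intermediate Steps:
$X{\left(c,w \right)} = 2 w \left(4 + c\right)$ ($X{\left(c,w \right)} = \left(4 + c\right) 2 w = 2 w \left(4 + c\right)$)
$U{\left(s,Q \right)} = \frac{Q + s}{Q}$
$x{\left(p \right)} = p^{\frac{5}{2}} \left(1 + \frac{p}{6}\right)$ ($x{\left(p \right)} = \frac{6 + p}{6} \sqrt{p} p^{2} = \left(1 + \frac{p}{6}\right) \sqrt{p} p^{2} = \sqrt{p} \left(1 + \frac{p}{6}\right) p^{2} = p^{\frac{5}{2}} \left(1 + \frac{p}{6}\right)$)
$x{\left(X{\left(-1,2 \right)} \right)} \left(-333\right) = \frac{\left(2 \cdot 2 \left(4 - 1\right)\right)^{\frac{5}{2}} \left(6 + 2 \cdot 2 \left(4 - 1\right)\right)}{6} \left(-333\right) = \frac{\left(2 \cdot 2 \cdot 3\right)^{\frac{5}{2}} \left(6 + 2 \cdot 2 \cdot 3\right)}{6} \left(-333\right) = \frac{12^{\frac{5}{2}} \left(6 + 12\right)}{6} \left(-333\right) = \frac{1}{6} \cdot 288 \sqrt{3} \cdot 18 \left(-333\right) = 864 \sqrt{3} \left(-333\right) = - 287712 \sqrt{3}$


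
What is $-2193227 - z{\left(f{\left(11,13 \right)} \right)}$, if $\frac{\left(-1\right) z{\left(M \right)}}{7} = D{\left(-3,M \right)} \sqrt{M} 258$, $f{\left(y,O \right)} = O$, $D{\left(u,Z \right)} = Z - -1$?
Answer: $-2193227 + 25284 \sqrt{13} \approx -2.1021 \cdot 10^{6}$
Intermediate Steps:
$D{\left(u,Z \right)} = 1 + Z$ ($D{\left(u,Z \right)} = Z + 1 = 1 + Z$)
$z{\left(M \right)} = - 1806 \sqrt{M} \left(1 + M\right)$ ($z{\left(M \right)} = - 7 \left(1 + M\right) \sqrt{M} 258 = - 7 \sqrt{M} \left(1 + M\right) 258 = - 7 \cdot 258 \sqrt{M} \left(1 + M\right) = - 1806 \sqrt{M} \left(1 + M\right)$)
$-2193227 - z{\left(f{\left(11,13 \right)} \right)} = -2193227 - 1806 \sqrt{13} \left(-1 - 13\right) = -2193227 - 1806 \sqrt{13} \left(-14\right) = -2193227 - - 25284 \sqrt{13} = -2193227 + 25284 \sqrt{13}$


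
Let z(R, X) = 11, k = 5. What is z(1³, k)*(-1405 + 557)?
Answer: -9328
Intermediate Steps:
z(1³, k)*(-1405 + 557) = 11*(-1405 + 557) = 11*(-848) = -9328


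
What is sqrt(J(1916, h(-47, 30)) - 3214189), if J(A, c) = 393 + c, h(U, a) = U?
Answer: I*sqrt(3213843) ≈ 1792.7*I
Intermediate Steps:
sqrt(J(1916, h(-47, 30)) - 3214189) = sqrt((393 - 47) - 3214189) = sqrt(346 - 3214189) = sqrt(-3213843) = I*sqrt(3213843)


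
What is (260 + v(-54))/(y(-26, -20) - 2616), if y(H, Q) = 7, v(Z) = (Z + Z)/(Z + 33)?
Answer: -1856/18263 ≈ -0.10163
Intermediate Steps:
v(Z) = 2*Z/(33 + Z) (v(Z) = (2*Z)/(33 + Z) = 2*Z/(33 + Z))
(260 + v(-54))/(y(-26, -20) - 2616) = (260 + 2*(-54)/(33 - 54))/(7 - 2616) = (260 + 2*(-54)/(-21))/(-2609) = (260 + 2*(-54)*(-1/21))*(-1/2609) = (260 + 36/7)*(-1/2609) = (1856/7)*(-1/2609) = -1856/18263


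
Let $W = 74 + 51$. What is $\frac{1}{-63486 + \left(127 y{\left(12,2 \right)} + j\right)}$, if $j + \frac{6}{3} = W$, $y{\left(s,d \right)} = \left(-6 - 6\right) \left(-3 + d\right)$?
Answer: $- \frac{1}{61839} \approx -1.6171 \cdot 10^{-5}$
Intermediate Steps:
$y{\left(s,d \right)} = 36 - 12 d$ ($y{\left(s,d \right)} = - 12 \left(-3 + d\right) = 36 - 12 d$)
$W = 125$
$j = 123$ ($j = -2 + 125 = 123$)
$\frac{1}{-63486 + \left(127 y{\left(12,2 \right)} + j\right)} = \frac{1}{-63486 + \left(127 \left(36 - 24\right) + 123\right)} = \frac{1}{-63486 + \left(127 \cdot 12 + 123\right)} = \frac{1}{-63486 + \left(1524 + 123\right)} = \frac{1}{-63486 + 1647} = \frac{1}{-61839} = - \frac{1}{61839}$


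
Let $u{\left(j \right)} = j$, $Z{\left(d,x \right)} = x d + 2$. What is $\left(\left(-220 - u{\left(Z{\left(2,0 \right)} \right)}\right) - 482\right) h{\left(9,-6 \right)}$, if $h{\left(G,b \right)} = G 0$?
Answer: $0$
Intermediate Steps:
$Z{\left(d,x \right)} = 2 + d x$ ($Z{\left(d,x \right)} = d x + 2 = 2 + d x$)
$h{\left(G,b \right)} = 0$
$\left(\left(-220 - u{\left(Z{\left(2,0 \right)} \right)}\right) - 482\right) h{\left(9,-6 \right)} = \left(\left(-220 - \left(2 + 2 \cdot 0\right)\right) - 482\right) 0 = \left(\left(-220 - \left(2 + 0\right)\right) - 482\right) 0 = \left(\left(-220 - 2\right) - 482\right) 0 = \left(-222 - 482\right) 0 = \left(-704\right) 0 = 0$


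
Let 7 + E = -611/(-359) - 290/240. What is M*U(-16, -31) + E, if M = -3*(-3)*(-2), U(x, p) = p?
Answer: 4751669/8616 ≈ 551.49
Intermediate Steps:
M = -18 (M = 9*(-2) = -18)
E = -56059/8616 (E = -7 + (-611/(-359) - 290/240) = -7 + (-611*(-1/359) - 290*1/240) = -7 + (611/359 - 29/24) = -7 + 4253/8616 = -56059/8616 ≈ -6.5064)
M*U(-16, -31) + E = -18*(-31) - 56059/8616 = 558 - 56059/8616 = 4751669/8616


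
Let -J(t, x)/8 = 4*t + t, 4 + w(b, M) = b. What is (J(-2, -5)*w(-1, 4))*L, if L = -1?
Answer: 400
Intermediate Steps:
w(b, M) = -4 + b
J(t, x) = -40*t (J(t, x) = -8*(4*t + t) = -40*t)
(J(-2, -5)*w(-1, 4))*L = ((-40*(-2))*(-4 - 1))*(-1) = (80*(-5))*(-1) = -400*(-1) = 400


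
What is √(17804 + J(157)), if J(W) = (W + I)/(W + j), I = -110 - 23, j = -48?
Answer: 2*√52882985/109 ≈ 133.43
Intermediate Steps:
I = -133
J(W) = (-133 + W)/(-48 + W) (J(W) = (W - 133)/(W - 48) = (-133 + W)/(-48 + W))
√(17804 + J(157)) = √(17804 + (-133 + 157)/(-48 + 157)) = √(17804 + 24/109) = √(1940660/109) = 2*√52882985/109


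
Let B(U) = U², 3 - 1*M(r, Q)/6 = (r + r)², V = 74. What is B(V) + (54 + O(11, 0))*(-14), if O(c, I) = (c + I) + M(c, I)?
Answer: 44970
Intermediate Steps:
M(r, Q) = 18 - 24*r² (M(r, Q) = 18 - 6*(r + r)² = 18 - 6*4*r² = 18 - 24*r²)
O(c, I) = 18 + I + c - 24*c² (O(c, I) = (c + I) + (18 - 24*c²) = (I + c) + (18 - 24*c²) = 18 + I + c - 24*c²)
B(V) + (54 + O(11, 0))*(-14) = 74² + (54 + (18 + 0 + 11 - 24*11²))*(-14) = 5476 + (54 + (18 + 0 + 11 - 24*121))*(-14) = 5476 + (54 + (18 + 0 + 11 - 2904))*(-14) = 5476 + (54 - 2875)*(-14) = 5476 - 2821*(-14) = 5476 + 39494 = 44970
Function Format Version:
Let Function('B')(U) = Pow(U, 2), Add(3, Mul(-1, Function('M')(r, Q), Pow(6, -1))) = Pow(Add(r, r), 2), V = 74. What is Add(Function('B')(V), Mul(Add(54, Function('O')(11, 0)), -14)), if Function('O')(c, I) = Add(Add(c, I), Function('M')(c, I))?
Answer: 44970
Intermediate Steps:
Function('M')(r, Q) = Add(18, Mul(-24, Pow(r, 2))) (Function('M')(r, Q) = Add(18, Mul(-6, Pow(Add(r, r), 2))) = Add(18, Mul(-6, Pow(Mul(2, r), 2))) = Add(18, Mul(-6, Mul(4, Pow(r, 2)))) = Add(18, Mul(-24, Pow(r, 2))))
Function('O')(c, I) = Add(18, I, c, Mul(-24, Pow(c, 2))) (Function('O')(c, I) = Add(Add(c, I), Add(18, Mul(-24, Pow(c, 2)))) = Add(Add(I, c), Add(18, Mul(-24, Pow(c, 2)))) = Add(18, I, c, Mul(-24, Pow(c, 2))))
Add(Function('B')(V), Mul(Add(54, Function('O')(11, 0)), -14)) = Add(Pow(74, 2), Mul(Add(54, Add(18, 0, 11, Mul(-24, Pow(11, 2)))), -14)) = Add(5476, Mul(Add(54, Add(18, 0, 11, Mul(-24, 121))), -14)) = Add(5476, Mul(Add(54, Add(18, 0, 11, -2904)), -14)) = Add(5476, Mul(Add(54, -2875), -14)) = Add(5476, Mul(-2821, -14)) = Add(5476, 39494) = 44970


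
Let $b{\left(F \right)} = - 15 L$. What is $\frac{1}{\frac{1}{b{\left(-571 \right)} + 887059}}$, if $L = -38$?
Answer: $887629$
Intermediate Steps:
$b{\left(F \right)} = 570$ ($b{\left(F \right)} = \left(-15\right) \left(-38\right) = 570$)
$\frac{1}{\frac{1}{b{\left(-571 \right)} + 887059}} = \frac{1}{\frac{1}{570 + 887059}} = \frac{1}{\frac{1}{887629}} = 887629$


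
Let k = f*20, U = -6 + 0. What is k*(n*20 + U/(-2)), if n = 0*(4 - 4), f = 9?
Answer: 540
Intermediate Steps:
U = -6
n = 0 (n = 0*0 = 0)
k = 180 (k = 9*20 = 180)
k*(n*20 + U/(-2)) = 180*(0*20 - 6/(-2)) = 180*(0 - 6*(-1/2)) = 180*(0 + 3) = 180*3 = 540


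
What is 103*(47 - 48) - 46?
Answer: -149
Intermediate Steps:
103*(47 - 48) - 46 = 103*(-1) - 46 = -103 - 46 = -149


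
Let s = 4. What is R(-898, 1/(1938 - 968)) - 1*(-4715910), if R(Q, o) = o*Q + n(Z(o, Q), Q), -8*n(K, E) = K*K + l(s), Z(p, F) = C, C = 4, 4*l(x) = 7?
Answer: 73190874397/15520 ≈ 4.7159e+6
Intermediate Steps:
l(x) = 7/4 (l(x) = (¼)*7 = 7/4)
Z(p, F) = 4
n(K, E) = -7/32 - K²/8 (n(K, E) = -(K*K + 7/4)/8 = -(K² + 7/4)/8 = -(7/4 + K²)/8 = -7/32 - K²/8)
R(Q, o) = -71/32 + Q*o (R(Q, o) = o*Q + (-7/32 - ⅛*4²) = Q*o + (-7/32 - ⅛*16) = Q*o + (-7/32 - 2) = Q*o - 71/32 = -71/32 + Q*o)
R(-898, 1/(1938 - 968)) - 1*(-4715910) = (-71/32 - 898/(1938 - 968)) - 1*(-4715910) = (-71/32 - 898/970) + 4715910 = (-71/32 - 898*1/970) + 4715910 = (-71/32 - 449/485) + 4715910 = -48803/15520 + 4715910 = 73190874397/15520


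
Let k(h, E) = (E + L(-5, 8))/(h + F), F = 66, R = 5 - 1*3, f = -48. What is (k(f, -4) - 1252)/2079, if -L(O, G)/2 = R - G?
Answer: -1024/1701 ≈ -0.60200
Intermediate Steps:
R = 2 (R = 5 - 3 = 2)
L(O, G) = -4 + 2*G (L(O, G) = -2*(2 - G) = -4 + 2*G)
k(h, E) = (12 + E)/(66 + h) (k(h, E) = (E + (-4 + 2*8))/(h + 66) = (E + (-4 + 16))/(66 + h) = (E + 12)/(66 + h) = (12 + E)/(66 + h))
(k(f, -4) - 1252)/2079 = ((12 - 4)/(66 - 48) - 1252)/2079 = (8/18 - 1252)*(1/2079) = ((1/18)*8 - 1252)*(1/2079) = (4/9 - 1252)*(1/2079) = -11264/9*1/2079 = -1024/1701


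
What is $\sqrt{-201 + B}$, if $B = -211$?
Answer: $2 i \sqrt{103} \approx 20.298 i$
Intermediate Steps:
$\sqrt{-201 + B} = \sqrt{-201 - 211} = \sqrt{-412} = 2 i \sqrt{103}$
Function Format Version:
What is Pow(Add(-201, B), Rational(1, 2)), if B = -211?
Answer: Mul(2, I, Pow(103, Rational(1, 2))) ≈ Mul(20.298, I)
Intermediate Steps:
Pow(Add(-201, B), Rational(1, 2)) = Pow(Add(-201, -211), Rational(1, 2)) = Pow(-412, Rational(1, 2)) = Mul(2, I, Pow(103, Rational(1, 2)))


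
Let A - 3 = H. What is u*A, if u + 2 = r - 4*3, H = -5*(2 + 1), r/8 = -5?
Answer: 648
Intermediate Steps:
r = -40 (r = 8*(-5) = -40)
H = -15 (H = -5*3 = -15)
A = -12 (A = 3 - 15 = -12)
u = -54 (u = -2 + (-40 - 4*3) = -2 + (-40 - 12) = -2 - 52 = -54)
u*A = -54*(-12) = 648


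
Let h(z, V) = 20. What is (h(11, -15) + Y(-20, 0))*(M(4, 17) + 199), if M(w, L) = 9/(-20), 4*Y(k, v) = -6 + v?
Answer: 146927/40 ≈ 3673.2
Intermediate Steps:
Y(k, v) = -3/2 + v/4 (Y(k, v) = (-6 + v)/4 = -3/2 + v/4)
M(w, L) = -9/20 (M(w, L) = 9*(-1/20) = -9/20)
(h(11, -15) + Y(-20, 0))*(M(4, 17) + 199) = (20 + (-3/2 + (1/4)*0))*(-9/20 + 199) = (20 + (-3/2 + 0))*(3971/20) = (20 - 3/2)*(3971/20) = (37/2)*(3971/20) = 146927/40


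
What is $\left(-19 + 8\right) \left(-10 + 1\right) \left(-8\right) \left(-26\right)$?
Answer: $20592$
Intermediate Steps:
$\left(-19 + 8\right) \left(-10 + 1\right) \left(-8\right) \left(-26\right) = \left(-11\right) \left(-9\right) \left(-8\right) \left(-26\right) = 99 \left(-8\right) \left(-26\right) = \left(-792\right) \left(-26\right) = 20592$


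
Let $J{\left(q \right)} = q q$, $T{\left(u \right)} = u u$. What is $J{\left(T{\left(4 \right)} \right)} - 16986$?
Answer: $-16730$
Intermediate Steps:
$T{\left(u \right)} = u^{2}$
$J{\left(q \right)} = q^{2}$
$J{\left(T{\left(4 \right)} \right)} - 16986 = \left(4^{2}\right)^{2} - 16986 = 16^{2} - 16986 = 256 - 16986 = -16730$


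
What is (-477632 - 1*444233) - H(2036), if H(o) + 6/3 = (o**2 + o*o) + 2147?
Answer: -9214602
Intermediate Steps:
H(o) = 2145 + 2*o**2 (H(o) = -2 + ((o**2 + o*o) + 2147) = -2 + ((o**2 + o**2) + 2147) = -2 + (2*o**2 + 2147) = -2 + (2147 + 2*o**2) = 2145 + 2*o**2)
(-477632 - 1*444233) - H(2036) = (-477632 - 1*444233) - (2145 + 2*2036**2) = (-477632 - 444233) - (2145 + 2*4145296) = -921865 - (2145 + 8290592) = -921865 - 1*8292737 = -921865 - 8292737 = -9214602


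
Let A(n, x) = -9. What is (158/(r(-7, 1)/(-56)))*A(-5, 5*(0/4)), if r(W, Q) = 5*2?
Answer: 39816/5 ≈ 7963.2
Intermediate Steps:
r(W, Q) = 10
(158/(r(-7, 1)/(-56)))*A(-5, 5*(0/4)) = (158/(10/(-56)))*(-9) = (158/(10*(-1/56)))*(-9) = (158/(-5/28))*(-9) = -28/5*158*(-9) = -4424/5*(-9) = 39816/5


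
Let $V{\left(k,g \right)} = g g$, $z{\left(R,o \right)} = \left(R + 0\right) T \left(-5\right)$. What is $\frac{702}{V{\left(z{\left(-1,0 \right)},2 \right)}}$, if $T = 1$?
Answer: $\frac{351}{2} \approx 175.5$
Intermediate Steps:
$z{\left(R,o \right)} = - 5 R$ ($z{\left(R,o \right)} = \left(R + 0\right) 1 \left(-5\right) = R 1 \left(-5\right) = R \left(-5\right) = - 5 R$)
$V{\left(k,g \right)} = g^{2}$
$\frac{702}{V{\left(z{\left(-1,0 \right)},2 \right)}} = \frac{702}{2^{2}} = \frac{702}{4} = 702 \cdot \frac{1}{4} = \frac{351}{2}$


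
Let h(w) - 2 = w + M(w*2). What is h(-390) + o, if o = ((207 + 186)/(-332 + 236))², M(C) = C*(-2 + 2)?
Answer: -380151/1024 ≈ -371.24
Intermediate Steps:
M(C) = 0 (M(C) = C*0 = 0)
o = 17161/1024 (o = (393/(-96))² = (393*(-1/96))² = (-131/32)² = 17161/1024 ≈ 16.759)
h(w) = 2 + w (h(w) = 2 + (w + 0) = 2 + w)
h(-390) + o = (2 - 390) + 17161/1024 = -388 + 17161/1024 = -380151/1024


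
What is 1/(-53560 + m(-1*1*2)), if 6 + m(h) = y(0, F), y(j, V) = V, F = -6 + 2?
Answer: -1/53570 ≈ -1.8667e-5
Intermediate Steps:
F = -4
m(h) = -10 (m(h) = -6 - 4 = -10)
1/(-53560 + m(-1*1*2)) = 1/(-53560 - 10) = 1/(-53570) = -1/53570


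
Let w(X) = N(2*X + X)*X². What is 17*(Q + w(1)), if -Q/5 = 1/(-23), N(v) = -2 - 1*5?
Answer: -2652/23 ≈ -115.30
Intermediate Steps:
N(v) = -7 (N(v) = -2 - 5 = -7)
w(X) = -7*X²
Q = 5/23 (Q = -5/(-23) = -5*(-1/23) = 5/23 ≈ 0.21739)
17*(Q + w(1)) = 17*(5/23 - 7*1²) = 17*(5/23 - 7*1) = 17*(5/23 - 7) = 17*(-156/23) = -2652/23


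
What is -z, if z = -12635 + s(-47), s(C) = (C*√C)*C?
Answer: 12635 - 2209*I*√47 ≈ 12635.0 - 15144.0*I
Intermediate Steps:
s(C) = C^(5/2) (s(C) = C^(3/2)*C = C^(5/2))
z = -12635 + 2209*I*√47 (z = -12635 + (-47)^(5/2) = -12635 + 2209*I*√47 ≈ -12635.0 + 15144.0*I)
-z = -(-12635 + 2209*I*√47) = 12635 - 2209*I*√47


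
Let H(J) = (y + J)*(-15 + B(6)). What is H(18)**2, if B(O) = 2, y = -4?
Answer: 33124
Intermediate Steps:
H(J) = 52 - 13*J (H(J) = (-4 + J)*(-15 + 2) = (-4 + J)*(-13) = 52 - 13*J)
H(18)**2 = (52 - 13*18)**2 = (52 - 234)**2 = (-182)**2 = 33124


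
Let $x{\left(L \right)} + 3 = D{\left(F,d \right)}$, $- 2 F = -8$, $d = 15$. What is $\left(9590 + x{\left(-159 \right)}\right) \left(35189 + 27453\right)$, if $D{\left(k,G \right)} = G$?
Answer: $601488484$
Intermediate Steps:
$F = 4$ ($F = \left(- \frac{1}{2}\right) \left(-8\right) = 4$)
$x{\left(L \right)} = 12$ ($x{\left(L \right)} = -3 + 15 = 12$)
$\left(9590 + x{\left(-159 \right)}\right) \left(35189 + 27453\right) = \left(9590 + 12\right) \left(35189 + 27453\right) = 9602 \cdot 62642 = 601488484$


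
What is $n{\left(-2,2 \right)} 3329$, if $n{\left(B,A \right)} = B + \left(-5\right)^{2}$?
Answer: $76567$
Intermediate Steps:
$n{\left(B,A \right)} = 25 + B$ ($n{\left(B,A \right)} = B + 25 = 25 + B$)
$n{\left(-2,2 \right)} 3329 = \left(25 - 2\right) 3329 = 23 \cdot 3329 = 76567$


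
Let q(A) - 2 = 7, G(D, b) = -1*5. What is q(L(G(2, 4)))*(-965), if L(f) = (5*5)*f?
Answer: -8685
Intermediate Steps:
G(D, b) = -5
L(f) = 25*f
q(A) = 9 (q(A) = 2 + 7 = 9)
q(L(G(2, 4)))*(-965) = 9*(-965) = -8685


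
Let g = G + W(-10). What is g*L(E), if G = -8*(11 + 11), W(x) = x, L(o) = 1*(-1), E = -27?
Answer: 186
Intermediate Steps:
L(o) = -1
G = -176 (G = -8*22 = -176)
g = -186 (g = -176 - 10 = -186)
g*L(E) = -186*(-1) = 186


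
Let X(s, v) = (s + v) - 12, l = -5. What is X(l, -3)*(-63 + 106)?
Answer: -860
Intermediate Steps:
X(s, v) = -12 + s + v
X(l, -3)*(-63 + 106) = (-12 - 5 - 3)*(-63 + 106) = -20*43 = -860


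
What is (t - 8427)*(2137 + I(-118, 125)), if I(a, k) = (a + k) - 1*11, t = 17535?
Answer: 19427364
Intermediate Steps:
I(a, k) = -11 + a + k (I(a, k) = (a + k) - 11 = -11 + a + k)
(t - 8427)*(2137 + I(-118, 125)) = (17535 - 8427)*(2137 + (-11 - 118 + 125)) = 9108*(2137 - 4) = 9108*2133 = 19427364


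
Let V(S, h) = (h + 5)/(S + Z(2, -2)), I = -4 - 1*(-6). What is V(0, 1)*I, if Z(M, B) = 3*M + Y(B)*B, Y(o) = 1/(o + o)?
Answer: 24/13 ≈ 1.8462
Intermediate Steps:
Y(o) = 1/(2*o)
Z(M, B) = 1/2 + 3*M (Z(M, B) = 3*M + (1/(2*B))*B = 3*M + 1/2 = 1/2 + 3*M)
I = 2 (I = -4 + 6 = 2)
V(S, h) = (5 + h)/(13/2 + S) (V(S, h) = (h + 5)/(S + (1/2 + 3*2)) = (5 + h)/(S + (1/2 + 6)) = (5 + h)/(S + 13/2) = (5 + h)/(13/2 + S))
V(0, 1)*I = (2*(5 + 1)/(13 + 2*0))*2 = (2*6/(13 + 0))*2 = (2*6/13)*2 = (2*(1/13)*6)*2 = (12/13)*2 = 24/13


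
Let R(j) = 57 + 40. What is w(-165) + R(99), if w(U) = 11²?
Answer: 218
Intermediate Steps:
R(j) = 97
w(U) = 121
w(-165) + R(99) = 121 + 97 = 218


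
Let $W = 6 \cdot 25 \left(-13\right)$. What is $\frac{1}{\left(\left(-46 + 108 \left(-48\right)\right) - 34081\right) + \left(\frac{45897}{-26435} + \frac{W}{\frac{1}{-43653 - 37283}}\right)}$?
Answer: $\frac{26435}{4171069929818} \approx 6.3377 \cdot 10^{-9}$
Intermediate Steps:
$W = -1950$ ($W = 150 \left(-13\right) = -1950$)
$\frac{1}{\left(\left(-46 + 108 \left(-48\right)\right) - 34081\right) + \left(\frac{45897}{-26435} + \frac{W}{\frac{1}{-43653 - 37283}}\right)} = \frac{1}{\left(\left(-46 + 108 \left(-48\right)\right) - 34081\right) + \left(\frac{45897}{-26435} - \frac{1950}{\frac{1}{-43653 - 37283}}\right)} = \frac{1}{\left(\left(-46 - 5184\right) - 34081\right) - \left(\frac{45897}{26435} + \frac{1950}{\frac{1}{-80936}}\right)} = \frac{1}{\left(-5230 - 34081\right) - \left(\frac{45897}{26435} + \frac{1950}{- \frac{1}{80936}}\right)} = \frac{1}{-39311 - - \frac{4172109116103}{26435}} = \frac{1}{-39311 + \left(- \frac{45897}{26435} + 157825200\right)} = \frac{1}{-39311 + \frac{4172109116103}{26435}} = \frac{1}{\frac{4171069929818}{26435}} = \frac{26435}{4171069929818}$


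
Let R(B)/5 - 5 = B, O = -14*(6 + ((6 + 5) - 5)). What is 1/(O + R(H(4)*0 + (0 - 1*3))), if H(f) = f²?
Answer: -1/158 ≈ -0.0063291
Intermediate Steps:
O = -168 (O = -14*(6 + (11 - 5)) = -14*(6 + 6) = -14*12 = -168)
R(B) = 25 + 5*B
1/(O + R(H(4)*0 + (0 - 1*3))) = 1/(-168 + (25 + 5*(4²*0 + (0 - 1*3)))) = 1/(-168 + (25 + 5*(16*0 + (0 - 3)))) = 1/(-168 + (25 + 5*(0 - 3))) = 1/(-168 + (25 + 5*(-3))) = 1/(-168 + (25 - 15)) = 1/(-168 + 10) = 1/(-158) = -1/158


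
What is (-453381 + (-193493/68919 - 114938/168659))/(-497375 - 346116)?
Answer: 5270054985526510/9804578801026911 ≈ 0.53751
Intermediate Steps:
(-453381 + (-193493/68919 - 114938/168659))/(-497375 - 346116) = (-453381 + (-193493*1/68919 - 114938*1/168659))/(-843491) = (-453381 + (-193493/68919 - 114938/168659))*(-1/843491) = (-453381 - 40555747909/11623809621)*(-1/843491) = -5270054985526510/11623809621*(-1/843491) = 5270054985526510/9804578801026911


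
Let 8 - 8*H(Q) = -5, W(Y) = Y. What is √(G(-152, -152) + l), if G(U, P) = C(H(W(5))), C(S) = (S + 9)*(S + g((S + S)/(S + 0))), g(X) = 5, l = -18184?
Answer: I*√1159271/8 ≈ 134.59*I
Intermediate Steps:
H(Q) = 13/8 (H(Q) = 1 - ⅛*(-5) = 1 + 5/8 = 13/8)
C(S) = (5 + S)*(9 + S) (C(S) = (S + 9)*(S + 5) = (9 + S)*(5 + S) = (5 + S)*(9 + S))
G(U, P) = 4505/64 (G(U, P) = 45 + (13/8)² + 14*(13/8) = 45 + 169/64 + 91/4 = 4505/64)
√(G(-152, -152) + l) = √(4505/64 - 18184) = √(-1159271/64) = I*√1159271/8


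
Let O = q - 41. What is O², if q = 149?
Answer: 11664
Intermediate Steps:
O = 108 (O = 149 - 41 = 108)
O² = 108² = 11664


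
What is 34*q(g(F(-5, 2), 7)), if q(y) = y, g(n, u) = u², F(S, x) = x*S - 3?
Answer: 1666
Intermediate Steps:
F(S, x) = -3 + S*x (F(S, x) = S*x - 3 = -3 + S*x)
34*q(g(F(-5, 2), 7)) = 34*7² = 34*49 = 1666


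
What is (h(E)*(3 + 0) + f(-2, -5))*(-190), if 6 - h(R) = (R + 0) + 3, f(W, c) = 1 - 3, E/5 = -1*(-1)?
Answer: 1520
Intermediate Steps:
E = 5 (E = 5*(-1*(-1)) = 5*1 = 5)
f(W, c) = -2
h(R) = 3 - R (h(R) = 6 - ((R + 0) + 3) = 6 - (R + 3) = 6 - (3 + R) = 6 + (-3 - R) = 3 - R)
(h(E)*(3 + 0) + f(-2, -5))*(-190) = ((3 - 1*5)*(3 + 0) - 2)*(-190) = ((3 - 5)*3 - 2)*(-190) = (-2*3 - 2)*(-190) = (-6 - 2)*(-190) = -8*(-190) = 1520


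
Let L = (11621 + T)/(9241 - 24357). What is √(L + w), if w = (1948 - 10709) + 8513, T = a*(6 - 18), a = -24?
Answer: 3*I*√1579066487/7558 ≈ 15.773*I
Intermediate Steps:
T = 288 (T = -24*(6 - 18) = -24*(-12) = 288)
w = -248 (w = -8761 + 8513 = -248)
L = -11909/15116 (L = (11621 + 288)/(9241 - 24357) = 11909/(-15116) = 11909*(-1/15116) = -11909/15116 ≈ -0.78784)
√(L + w) = √(-11909/15116 - 248) = √(-3760677/15116) = 3*I*√1579066487/7558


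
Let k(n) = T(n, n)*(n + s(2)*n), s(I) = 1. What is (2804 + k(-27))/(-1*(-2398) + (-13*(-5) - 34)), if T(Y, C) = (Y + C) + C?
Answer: 7178/2429 ≈ 2.9551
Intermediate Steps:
T(Y, C) = Y + 2*C (T(Y, C) = (C + Y) + C = Y + 2*C)
k(n) = 6*n**2 (k(n) = (n + 2*n)*(n + 1*n) = (3*n)*(n + n) = (3*n)*(2*n) = 6*n**2)
(2804 + k(-27))/(-1*(-2398) + (-13*(-5) - 34)) = (2804 + 6*(-27)**2)/(-1*(-2398) + (-13*(-5) - 34)) = (2804 + 6*729)/(2398 + (65 - 34)) = (2804 + 4374)/(2398 + 31) = 7178/2429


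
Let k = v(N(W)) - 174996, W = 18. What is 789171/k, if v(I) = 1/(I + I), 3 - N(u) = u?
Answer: -23675130/5249881 ≈ -4.5097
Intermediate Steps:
N(u) = 3 - u
v(I) = 1/(2*I)
k = -5249881/30 (k = 1/(2*(3 - 1*18)) - 174996 = 1/(2*(3 - 18)) - 174996 = (1/2)/(-15) - 174996 = (1/2)*(-1/15) - 174996 = -1/30 - 174996 = -5249881/30 ≈ -1.7500e+5)
789171/k = 789171/(-5249881/30) = 789171*(-30/5249881) = -23675130/5249881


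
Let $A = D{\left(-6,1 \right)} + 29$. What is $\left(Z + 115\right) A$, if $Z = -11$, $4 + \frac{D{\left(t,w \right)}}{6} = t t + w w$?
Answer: $23608$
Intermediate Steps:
$D{\left(t,w \right)} = -24 + 6 t^{2} + 6 w^{2}$ ($D{\left(t,w \right)} = -24 + 6 \left(t t + w w\right) = -24 + 6 \left(t^{2} + w^{2}\right) = -24 + \left(6 t^{2} + 6 w^{2}\right) = -24 + 6 t^{2} + 6 w^{2}$)
$A = 227$ ($A = \left(-24 + 6 \left(-6\right)^{2} + 6 \cdot 1^{2}\right) + 29 = \left(-24 + 6 \cdot 36 + 6 \cdot 1\right) + 29 = \left(-24 + 216 + 6\right) + 29 = 198 + 29 = 227$)
$\left(Z + 115\right) A = \left(-11 + 115\right) 227 = 104 \cdot 227 = 23608$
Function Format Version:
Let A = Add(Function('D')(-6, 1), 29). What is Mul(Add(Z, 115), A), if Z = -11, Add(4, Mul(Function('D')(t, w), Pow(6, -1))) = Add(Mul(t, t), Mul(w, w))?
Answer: 23608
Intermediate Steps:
Function('D')(t, w) = Add(-24, Mul(6, Pow(t, 2)), Mul(6, Pow(w, 2))) (Function('D')(t, w) = Add(-24, Mul(6, Add(Mul(t, t), Mul(w, w)))) = Add(-24, Mul(6, Add(Pow(t, 2), Pow(w, 2)))) = Add(-24, Add(Mul(6, Pow(t, 2)), Mul(6, Pow(w, 2)))) = Add(-24, Mul(6, Pow(t, 2)), Mul(6, Pow(w, 2))))
A = 227 (A = Add(Add(-24, Mul(6, Pow(-6, 2)), Mul(6, Pow(1, 2))), 29) = Add(Add(-24, Mul(6, 36), Mul(6, 1)), 29) = Add(Add(-24, 216, 6), 29) = Add(198, 29) = 227)
Mul(Add(Z, 115), A) = Mul(Add(-11, 115), 227) = Mul(104, 227) = 23608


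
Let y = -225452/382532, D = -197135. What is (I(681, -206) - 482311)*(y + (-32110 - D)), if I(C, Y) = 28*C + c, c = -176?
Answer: -7313576456500578/95633 ≈ -7.6475e+10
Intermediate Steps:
I(C, Y) = -176 + 28*C (I(C, Y) = 28*C - 176 = -176 + 28*C)
y = -56363/95633 (y = -225452*1/382532 = -56363/95633 ≈ -0.58937)
(I(681, -206) - 482311)*(y + (-32110 - D)) = ((-176 + 28*681) - 482311)*(-56363/95633 + (-32110 - 1*(-197135))) = ((-176 + 19068) - 482311)*(-56363/95633 + (-32110 + 197135)) = (18892 - 482311)*(-56363/95633 + 165025) = -463419*15781779462/95633 = -7313576456500578/95633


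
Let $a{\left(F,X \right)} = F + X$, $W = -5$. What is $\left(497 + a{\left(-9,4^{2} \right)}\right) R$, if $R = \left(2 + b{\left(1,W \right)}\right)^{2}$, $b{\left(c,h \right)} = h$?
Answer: $4536$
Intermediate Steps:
$R = 9$ ($R = \left(2 - 5\right)^{2} = \left(-3\right)^{2} = 9$)
$\left(497 + a{\left(-9,4^{2} \right)}\right) R = \left(497 - \left(9 - 4^{2}\right)\right) 9 = \left(497 + \left(-9 + 16\right)\right) 9 = \left(497 + 7\right) 9 = 504 \cdot 9 = 4536$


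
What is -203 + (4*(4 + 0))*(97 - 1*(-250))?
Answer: 5349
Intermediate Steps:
-203 + (4*(4 + 0))*(97 - 1*(-250)) = -203 + (4*4)*(97 + 250) = -203 + 16*347 = -203 + 5552 = 5349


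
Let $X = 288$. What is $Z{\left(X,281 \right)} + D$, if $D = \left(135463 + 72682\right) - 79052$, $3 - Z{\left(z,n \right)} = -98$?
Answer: $129194$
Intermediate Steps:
$Z{\left(z,n \right)} = 101$ ($Z{\left(z,n \right)} = 3 - -98 = 3 + 98 = 101$)
$D = 129093$ ($D = 208145 - 79052 = 129093$)
$Z{\left(X,281 \right)} + D = 101 + 129093 = 129194$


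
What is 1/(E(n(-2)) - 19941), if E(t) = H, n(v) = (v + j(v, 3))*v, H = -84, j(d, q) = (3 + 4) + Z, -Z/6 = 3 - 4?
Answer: -1/20025 ≈ -4.9938e-5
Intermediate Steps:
Z = 6 (Z = -6*(3 - 4) = -6*(-1) = 6)
j(d, q) = 13 (j(d, q) = (3 + 4) + 6 = 7 + 6 = 13)
n(v) = v*(13 + v) (n(v) = (v + 13)*v = (13 + v)*v = v*(13 + v))
E(t) = -84
1/(E(n(-2)) - 19941) = 1/(-84 - 19941) = 1/(-20025) = -1/20025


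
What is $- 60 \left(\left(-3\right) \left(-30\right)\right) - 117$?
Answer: $-5517$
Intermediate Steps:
$- 60 \left(\left(-3\right) \left(-30\right)\right) - 117 = \left(-60\right) 90 - 117 = -5400 - 117 = -5517$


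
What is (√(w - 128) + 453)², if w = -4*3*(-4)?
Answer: 205129 + 3624*I*√5 ≈ 2.0513e+5 + 8103.5*I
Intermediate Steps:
w = 48 (w = -12*(-4) = 48)
(√(w - 128) + 453)² = (√(48 - 128) + 453)² = (√(-80) + 453)² = (4*I*√5 + 453)² = (453 + 4*I*√5)²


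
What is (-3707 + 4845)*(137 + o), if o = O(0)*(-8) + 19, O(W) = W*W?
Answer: 177528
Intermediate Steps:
O(W) = W²
o = 19 (o = 0²*(-8) + 19 = 0*(-8) + 19 = 0 + 19 = 19)
(-3707 + 4845)*(137 + o) = (-3707 + 4845)*(137 + 19) = 1138*156 = 177528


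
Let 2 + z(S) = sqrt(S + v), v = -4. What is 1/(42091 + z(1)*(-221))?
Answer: 42533/1809202612 + 221*I*sqrt(3)/1809202612 ≈ 2.3509e-5 + 2.1158e-7*I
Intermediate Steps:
z(S) = -2 + sqrt(-4 + S) (z(S) = -2 + sqrt(S - 4) = -2 + sqrt(-4 + S))
1/(42091 + z(1)*(-221)) = 1/(42091 + (-2 + sqrt(-4 + 1))*(-221)) = 1/(42091 + (-2 + sqrt(-3))*(-221)) = 1/(42091 + (-2 + I*sqrt(3))*(-221)) = 1/(42091 + (442 - 221*I*sqrt(3))) = 1/(42533 - 221*I*sqrt(3))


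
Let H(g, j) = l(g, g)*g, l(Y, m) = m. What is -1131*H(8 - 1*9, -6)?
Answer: -1131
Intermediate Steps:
H(g, j) = g**2 (H(g, j) = g*g = g**2)
-1131*H(8 - 1*9, -6) = -1131*(8 - 1*9)**2 = -1131*(8 - 9)**2 = -1131*(-1)**2 = -1131*1 = -1131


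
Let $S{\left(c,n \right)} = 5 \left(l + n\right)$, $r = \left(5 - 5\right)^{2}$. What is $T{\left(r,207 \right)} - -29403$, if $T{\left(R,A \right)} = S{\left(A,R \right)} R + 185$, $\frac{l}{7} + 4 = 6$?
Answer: $29588$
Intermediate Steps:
$l = 14$ ($l = -28 + 7 \cdot 6 = -28 + 42 = 14$)
$r = 0$ ($r = 0^{2} = 0$)
$S{\left(c,n \right)} = 70 + 5 n$ ($S{\left(c,n \right)} = 5 \left(14 + n\right) = 70 + 5 n$)
$T{\left(R,A \right)} = 185 + R \left(70 + 5 R\right)$ ($T{\left(R,A \right)} = \left(70 + 5 R\right) R + 185 = R \left(70 + 5 R\right) + 185 = 185 + R \left(70 + 5 R\right)$)
$T{\left(r,207 \right)} - -29403 = \left(185 + 5 \cdot 0 \left(14 + 0\right)\right) - -29403 = \left(185 + 5 \cdot 0 \cdot 14\right) + 29403 = \left(185 + 0\right) + 29403 = 185 + 29403 = 29588$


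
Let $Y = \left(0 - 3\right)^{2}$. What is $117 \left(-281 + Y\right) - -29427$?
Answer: $-2397$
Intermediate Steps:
$Y = 9$ ($Y = \left(-3\right)^{2} = 9$)
$117 \left(-281 + Y\right) - -29427 = 117 \left(-281 + 9\right) - -29427 = 117 \left(-272\right) + 29427 = -31824 + 29427 = -2397$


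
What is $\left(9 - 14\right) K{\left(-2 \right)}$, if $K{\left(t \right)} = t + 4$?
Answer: $-10$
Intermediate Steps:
$K{\left(t \right)} = 4 + t$
$\left(9 - 14\right) K{\left(-2 \right)} = \left(9 - 14\right) \left(4 - 2\right) = \left(-5\right) 2 = -10$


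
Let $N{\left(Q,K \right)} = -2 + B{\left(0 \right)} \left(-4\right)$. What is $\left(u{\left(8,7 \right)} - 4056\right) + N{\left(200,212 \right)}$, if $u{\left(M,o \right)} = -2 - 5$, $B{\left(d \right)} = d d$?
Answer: $-4065$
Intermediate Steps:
$B{\left(d \right)} = d^{2}$
$u{\left(M,o \right)} = -7$
$N{\left(Q,K \right)} = -2$ ($N{\left(Q,K \right)} = -2 + 0^{2} \left(-4\right) = -2 + 0 \left(-4\right) = -2 + 0 = -2$)
$\left(u{\left(8,7 \right)} - 4056\right) + N{\left(200,212 \right)} = \left(-7 - 4056\right) - 2 = -4063 - 2 = -4065$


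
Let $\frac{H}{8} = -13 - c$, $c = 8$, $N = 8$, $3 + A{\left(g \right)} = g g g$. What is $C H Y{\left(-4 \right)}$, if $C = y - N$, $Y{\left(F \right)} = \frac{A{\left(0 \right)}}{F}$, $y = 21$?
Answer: $-1638$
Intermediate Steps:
$A{\left(g \right)} = -3 + g^{3}$ ($A{\left(g \right)} = -3 + g g g = -3 + g^{2} g = -3 + g^{3}$)
$Y{\left(F \right)} = - \frac{3}{F}$ ($Y{\left(F \right)} = \frac{-3 + 0^{3}}{F} = \frac{-3 + 0}{F} = - \frac{3}{F}$)
$H = -168$ ($H = 8 \left(-13 - 8\right) = 8 \left(-21\right) = -168$)
$C = 13$ ($C = 21 - 8 = 13$)
$C H Y{\left(-4 \right)} = 13 \left(-168\right) \left(- \frac{3}{-4}\right) = - 2184 \left(\left(-3\right) \left(- \frac{1}{4}\right)\right) = \left(-2184\right) \frac{3}{4} = -1638$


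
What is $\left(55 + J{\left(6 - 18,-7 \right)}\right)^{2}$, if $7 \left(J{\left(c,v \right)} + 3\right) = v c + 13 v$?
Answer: $2601$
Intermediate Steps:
$J{\left(c,v \right)} = -3 + \frac{13 v}{7} + \frac{c v}{7}$ ($J{\left(c,v \right)} = -3 + \frac{v c + 13 v}{7} = -3 + \frac{c v + 13 v}{7} = -3 + \frac{13 v + c v}{7} = -3 + \left(\frac{13 v}{7} + \frac{c v}{7}\right) = -3 + \frac{13 v}{7} + \frac{c v}{7}$)
$\left(55 + J{\left(6 - 18,-7 \right)}\right)^{2} = \left(55 + \left(-3 + \frac{13}{7} \left(-7\right) + \frac{1}{7} \left(6 - 18\right) \left(-7\right)\right)\right)^{2} = \left(55 - \left(16 - \frac{1}{7} \left(6 - 18\right) \left(-7\right)\right)\right)^{2} = \left(55 - \left(16 - 12\right)\right)^{2} = \left(55 - 4\right)^{2} = 51^{2} = 2601$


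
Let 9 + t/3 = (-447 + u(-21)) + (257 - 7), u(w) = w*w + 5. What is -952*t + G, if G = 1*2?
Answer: -685438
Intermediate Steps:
G = 2
u(w) = 5 + w² (u(w) = w² + 5 = 5 + w²)
t = 720 (t = -27 + 3*((-447 + (5 + (-21)²)) + (257 - 7)) = -27 + 3*((-447 + (5 + 441)) + 250) = -27 + 3*((-447 + 446) + 250) = -27 + 3*(-1 + 250) = -27 + 3*249 = -27 + 747 = 720)
-952*t + G = -952*720 + 2 = -685440 + 2 = -685438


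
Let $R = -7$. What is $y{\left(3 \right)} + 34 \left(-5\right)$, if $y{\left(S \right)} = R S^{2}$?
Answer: $-233$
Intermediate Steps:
$y{\left(S \right)} = - 7 S^{2}$
$y{\left(3 \right)} + 34 \left(-5\right) = - 7 \cdot 3^{2} + 34 \left(-5\right) = \left(-7\right) 9 - 170 = -63 - 170 = -233$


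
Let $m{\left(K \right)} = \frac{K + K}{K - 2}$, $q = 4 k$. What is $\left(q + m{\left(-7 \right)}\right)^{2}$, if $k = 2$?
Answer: $\frac{7396}{81} \approx 91.309$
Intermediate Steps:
$q = 8$ ($q = 4 \cdot 2 = 8$)
$m{\left(K \right)} = \frac{2 K}{-2 + K}$
$\left(q + m{\left(-7 \right)}\right)^{2} = \left(8 + 2 \left(-7\right) \frac{1}{-2 - 7}\right)^{2} = \left(8 + 2 \left(-7\right) \frac{1}{-9}\right)^{2} = \left(8 + 2 \left(-7\right) \left(- \frac{1}{9}\right)\right)^{2} = \left(8 + \frac{14}{9}\right)^{2} = \left(\frac{86}{9}\right)^{2} = \frac{7396}{81}$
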